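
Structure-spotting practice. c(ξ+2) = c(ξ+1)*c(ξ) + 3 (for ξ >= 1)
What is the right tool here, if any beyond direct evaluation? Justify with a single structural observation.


Best approach: no special technique — a nonlinear dependence on earlier terms breaks linearity, and with it every superposition-based closed form.


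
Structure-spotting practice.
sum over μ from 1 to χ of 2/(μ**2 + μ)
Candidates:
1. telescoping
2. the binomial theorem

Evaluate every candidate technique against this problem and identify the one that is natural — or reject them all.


Diagnosis: telescoping — rewrite 2/(μ**2 + μ) as simple fractions and successive terms eat each other — only the edges survive.
- telescoping: yes — fits the structure here.
- the binomial theorem: no binomial coefficients pair with matched powers.


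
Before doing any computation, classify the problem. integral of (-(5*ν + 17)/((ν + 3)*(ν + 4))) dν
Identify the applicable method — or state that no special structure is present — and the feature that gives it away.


Technique: partial fractions — a proper rational integrand whose denominator splits into simpler factors — decompose into partial fractions first.


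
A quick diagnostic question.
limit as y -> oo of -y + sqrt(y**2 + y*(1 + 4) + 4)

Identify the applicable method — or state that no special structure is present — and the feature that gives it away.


Method: conjugate multiplication — two divergent pieces with a minus sign between them and a radical in the mix: rationalize sqrt(y**2 + y*(1 + 4) + 4) - y before any limit law applies.


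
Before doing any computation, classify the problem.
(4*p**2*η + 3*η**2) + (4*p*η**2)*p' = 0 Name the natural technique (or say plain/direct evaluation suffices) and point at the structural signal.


Diagnosis: the exact-equation method — checking ∂/∂p of 4*p**2*η + 3*η**2 against ∂/∂η of 4*p*η**2: they match — the equation is exact as it stands.


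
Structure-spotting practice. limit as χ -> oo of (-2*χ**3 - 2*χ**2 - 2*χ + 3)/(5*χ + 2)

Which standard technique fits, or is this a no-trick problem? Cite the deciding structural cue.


Diagnosis: dominant-term comparison — at large χ only the top-degree terms survive; compare the leading terms and the limit falls out. l'Hôpital's at-infinity variant applies to the expression viewed as a single quotient; the leading-term comparison is the direct route.


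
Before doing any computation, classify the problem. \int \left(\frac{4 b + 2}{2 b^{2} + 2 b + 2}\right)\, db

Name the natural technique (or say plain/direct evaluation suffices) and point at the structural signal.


Technique: u-substitution — 4 b + 2 matches the derivative of 2 b^{2} + 2 b + 2 up to a constant; with u = 2 b^{2} + 2 b + 2 the whole integrand folds into a function of u alone.


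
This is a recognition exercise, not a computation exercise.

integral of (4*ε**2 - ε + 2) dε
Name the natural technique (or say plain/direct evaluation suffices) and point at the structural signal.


Technique: no special technique — scan for structure and find none: constant multiples of powers of ε, integrate directly.


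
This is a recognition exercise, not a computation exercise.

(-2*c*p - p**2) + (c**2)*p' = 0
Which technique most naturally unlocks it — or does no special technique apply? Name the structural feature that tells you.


Technique: the homogeneous substitution — the slope is degree-zero homogeneous: the ratio substitution v = p/c collapses it. A Bernoulli rewrite works here as the equation stands — the homogeneous substitution is the more immediate reading.


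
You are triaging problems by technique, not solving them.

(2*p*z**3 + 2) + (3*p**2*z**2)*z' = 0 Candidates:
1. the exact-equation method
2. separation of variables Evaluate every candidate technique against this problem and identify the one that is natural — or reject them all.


Method: the exact-equation method — because the two cross partials coincide, the form is conservative as written — recover its potential in (p, z).
- the exact-equation method — applicable, and directly so.
- separation of variables: no algebra isolates the independent variable on one side and the unknown on the other.


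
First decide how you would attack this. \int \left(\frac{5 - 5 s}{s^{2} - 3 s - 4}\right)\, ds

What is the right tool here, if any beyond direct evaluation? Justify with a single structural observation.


Method: partial fractions — break s^{2} - 3 s - 4 into its roots and the integral splits into logarithm-sized bites.


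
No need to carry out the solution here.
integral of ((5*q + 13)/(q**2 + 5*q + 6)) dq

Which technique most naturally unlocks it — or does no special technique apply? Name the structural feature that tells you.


Technique: partial fractions — once q**2 + 5*q + 6 is factored, each root contributes a simple-fraction term; integrate them one at a time.


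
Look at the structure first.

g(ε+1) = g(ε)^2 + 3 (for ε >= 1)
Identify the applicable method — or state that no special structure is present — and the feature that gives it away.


Technique: no special technique — the map from one term to the next is curved, not linear, so linear closed-form machinery does not attach.


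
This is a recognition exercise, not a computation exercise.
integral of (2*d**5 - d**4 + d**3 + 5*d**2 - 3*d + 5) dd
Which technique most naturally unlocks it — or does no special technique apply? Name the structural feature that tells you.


Best approach: no special technique — a term-by-term power-rule job in d; no substitution or rearrangement earns its keep here.


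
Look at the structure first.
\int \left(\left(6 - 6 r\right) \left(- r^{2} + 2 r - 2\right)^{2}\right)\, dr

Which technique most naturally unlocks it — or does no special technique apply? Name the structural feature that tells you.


Diagnosis: u-substitution — the only nontrivial dependence routes through - r^{2} + 2 r - 2, whose derivative supplies the leftover factor up to a constant multiple — u = - r^{2} + 2 r - 2 flattens it. Brute-force expansion works too — the substitution sees the structure instead of grinding through terms.


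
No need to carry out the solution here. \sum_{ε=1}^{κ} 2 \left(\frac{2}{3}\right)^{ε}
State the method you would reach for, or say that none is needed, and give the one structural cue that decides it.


Verdict: the geometric series formula — check a ratio of consecutive terms: it is \frac{2}{3}, independent of the index, so the geometric formula closes the sum.


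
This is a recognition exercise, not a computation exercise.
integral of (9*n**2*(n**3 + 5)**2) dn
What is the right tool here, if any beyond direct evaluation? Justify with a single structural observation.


Diagnosis: u-substitution — structure check: outer function, inner expression n**3 + 5, inner derivative as a factor — the classic u = n**3 + 5 pattern. A patient expand-and-integrate also lands it; recognizing the inner expression is the shortcut.


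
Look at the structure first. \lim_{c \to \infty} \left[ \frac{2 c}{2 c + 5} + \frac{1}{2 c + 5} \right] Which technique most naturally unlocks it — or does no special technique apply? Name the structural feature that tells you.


Technique: dominant-term comparison — divide through by the highest power of c; every lower-order term dies and the dominant terms decide the limit. l'Hôpital's at-infinity variant applies to the expression viewed as a single quotient; the leading-term comparison is the direct route.


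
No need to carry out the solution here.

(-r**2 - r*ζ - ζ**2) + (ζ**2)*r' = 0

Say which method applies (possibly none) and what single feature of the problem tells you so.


Technique: the homogeneous substitution — scaling ζ and r together leaves the slope fixed — it depends only on r/ζ, so substitute the ratio.


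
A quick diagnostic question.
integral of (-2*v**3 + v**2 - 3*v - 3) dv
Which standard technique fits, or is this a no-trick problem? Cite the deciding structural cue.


Verdict: no special technique — every term is a constant multiple of a power of v; term-wise power-rule integration needs no preliminary transformation.


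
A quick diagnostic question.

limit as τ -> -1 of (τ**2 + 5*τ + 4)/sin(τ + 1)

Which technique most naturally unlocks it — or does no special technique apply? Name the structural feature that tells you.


Method: l'Hôpital's rule (0/0) — substituting -1 gives 0 over 0; differentiate top and bottom once and re-evaluate. The standard small-argument limits would also carry it; the rule is the systematic route.


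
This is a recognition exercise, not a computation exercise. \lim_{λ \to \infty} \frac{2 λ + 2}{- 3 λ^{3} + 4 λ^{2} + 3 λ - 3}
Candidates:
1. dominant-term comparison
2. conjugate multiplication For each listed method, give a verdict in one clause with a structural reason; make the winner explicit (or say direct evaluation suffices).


Best approach: dominant-term comparison — as λ grows, only the highest-degree terms matter — compare leading terms and read the limit off.
- dominant-term comparison: a fit — the right tool for this form.
- conjugate multiplication — there is no infinity-minus-infinity radical difference to rationalize.


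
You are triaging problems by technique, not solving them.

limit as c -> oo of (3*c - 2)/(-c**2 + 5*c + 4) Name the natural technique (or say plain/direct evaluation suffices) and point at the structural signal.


Best approach: dominant-term comparison — at large c only the top-degree terms survive; compare the leading terms and the limit falls out. As a single quotient, the ∞/∞ shape would yield to repeated differentiation as well — the growth comparison gets there in one look.


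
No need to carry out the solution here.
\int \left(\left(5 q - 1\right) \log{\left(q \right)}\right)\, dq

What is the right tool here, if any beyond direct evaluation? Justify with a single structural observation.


Diagnosis: integration by parts — \log{\left(q \right)} blocks direct integration but differentiates to something rational — parts with the polynomial factor 5 q - 1 as dv.


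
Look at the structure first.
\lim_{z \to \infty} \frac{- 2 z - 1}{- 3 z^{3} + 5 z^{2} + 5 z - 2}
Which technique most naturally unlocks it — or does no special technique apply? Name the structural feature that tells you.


Verdict: dominant-term comparison — divide through by the highest power of z; every lower-order term dies and the dominant terms decide the limit. As a single quotient, the ∞/∞ shape would yield to repeated differentiation as well — the growth comparison gets there in one look.


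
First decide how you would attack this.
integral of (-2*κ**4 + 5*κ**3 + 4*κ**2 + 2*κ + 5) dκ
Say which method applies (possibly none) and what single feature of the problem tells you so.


Technique: no special technique — a term-by-term power-rule job in κ; no substitution or rearrangement earns its keep here.


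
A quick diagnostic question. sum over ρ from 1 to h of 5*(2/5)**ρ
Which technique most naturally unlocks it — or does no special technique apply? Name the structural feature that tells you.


Diagnosis: the geometric series formula — the ratio of consecutive terms is the constant 2/5, independent of the index — a geometric sum.


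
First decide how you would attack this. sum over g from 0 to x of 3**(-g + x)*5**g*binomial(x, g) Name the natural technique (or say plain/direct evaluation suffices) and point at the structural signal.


Method: the binomial theorem — the binomial coefficients weight matched powers of 5 and 3, which is exactly the expansion of a binomial power.


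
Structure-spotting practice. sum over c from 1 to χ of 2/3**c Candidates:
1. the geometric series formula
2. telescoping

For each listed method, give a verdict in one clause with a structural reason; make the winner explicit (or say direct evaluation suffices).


Diagnosis: the geometric series formula — consecutive terms stand in a fixed index-free ratio — the geometric sum formula closes it.
- the geometric series formula: a fit — the right tool for this form.
- telescoping: the summand is not presented as a shifted difference — a telescoping rewrite may exist, but the displayed structure does not offer one.


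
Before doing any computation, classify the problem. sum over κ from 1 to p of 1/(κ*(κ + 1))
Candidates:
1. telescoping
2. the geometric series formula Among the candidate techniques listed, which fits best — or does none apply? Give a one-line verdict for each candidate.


Diagnosis: telescoping — 1/(κ*(κ + 1)) decomposes into shift-paired simple fractions; the series telescopes to finitely many boundary pieces.
- telescoping: applicable, and directly so.
- the geometric series formula — the term-to-term ratio drifts with the index — the one thing the geometric formula cannot absorb.


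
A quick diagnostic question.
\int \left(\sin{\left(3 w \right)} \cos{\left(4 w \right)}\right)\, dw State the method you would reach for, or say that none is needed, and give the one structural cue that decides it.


Diagnosis: a trigonometric identity — distinct frequencies under one product (\sin{\left(3 w \right)} \cos{\left(4 w \right)}): the product-to-sum identity is the systematic route to an integrable form.


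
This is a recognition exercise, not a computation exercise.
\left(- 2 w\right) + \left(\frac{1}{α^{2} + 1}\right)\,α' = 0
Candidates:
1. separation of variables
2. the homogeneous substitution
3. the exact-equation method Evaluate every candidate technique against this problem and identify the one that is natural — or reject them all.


Method: separation of variables — one side of the product carries the independent variable, the other the unknown — the textbook separation shape.
- separation of variables — a fit — the right tool for this form.
- the homogeneous substitution — solved for the derivative, the right side changes under joint scaling of the two variables.
- the exact-equation method: any potential here is of the trivial single-variable kind; the exact method earns its name only with genuine cross terms.


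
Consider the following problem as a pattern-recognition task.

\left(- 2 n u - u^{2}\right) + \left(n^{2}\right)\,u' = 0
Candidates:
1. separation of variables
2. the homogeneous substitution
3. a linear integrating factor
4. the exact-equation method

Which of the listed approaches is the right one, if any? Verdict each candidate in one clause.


Verdict: the homogeneous substitution — solved for the derivative, the right side is unchanged under scaling n and u together — it depends only on the ratio u/n, so substitute a single ratio variable. A Bernoulli rewrite works here as the equation stands — the homogeneous substitution is the more immediate reading.
- separation of variables — no algebra isolates the independent variable on one side and the unknown on the other.
- the homogeneous substitution — applies; the problem has the shape this method handles.
- a linear integrating factor — a nonlinear term in the unknown puts this outside the integrating-factor template.
- the exact-equation method — exactness fails on the nose — the mixed partials do not match.


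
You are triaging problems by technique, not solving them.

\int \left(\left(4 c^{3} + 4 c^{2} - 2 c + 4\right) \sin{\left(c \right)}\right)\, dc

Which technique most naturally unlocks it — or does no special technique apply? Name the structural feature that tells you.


Verdict: integration by parts — 4 c^{3} + 4 c^{2} - 2 c + 4 dies after finitely many derivatives while \sin{\left(c \right)} cycles under integration — the tabular/parts setup.


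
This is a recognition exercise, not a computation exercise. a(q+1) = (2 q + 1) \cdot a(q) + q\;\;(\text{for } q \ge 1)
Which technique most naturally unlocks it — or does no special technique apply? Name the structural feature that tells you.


Best approach: a summation factor — with the index-dependent coefficient 2 q + 1, dividing by the cumulative product turns the left side into a pure difference.


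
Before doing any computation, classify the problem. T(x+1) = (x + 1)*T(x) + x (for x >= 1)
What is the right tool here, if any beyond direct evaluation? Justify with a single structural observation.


Method: a summation factor — it is first-order linear but the coefficient x + 1 depends on the index, so multiply through by a summation factor to telescope it.


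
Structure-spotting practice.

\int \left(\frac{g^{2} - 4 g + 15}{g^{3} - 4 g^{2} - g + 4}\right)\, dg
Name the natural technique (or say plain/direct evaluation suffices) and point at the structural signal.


Verdict: partial fractions — the bottom, g^{3} - 4 g^{2} - g + 4, comes apart into simple factors, and a proper rational function over split factors decomposes.


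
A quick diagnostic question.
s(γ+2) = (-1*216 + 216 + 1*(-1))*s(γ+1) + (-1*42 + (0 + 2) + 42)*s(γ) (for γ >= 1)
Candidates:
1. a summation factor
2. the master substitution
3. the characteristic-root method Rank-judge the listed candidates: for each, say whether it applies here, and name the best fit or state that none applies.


Verdict: the characteristic-root method — fixed numeric weights on consecutive terms and no forcing term added: the root method in its home territory.
- a summation factor — the recurrence reaches back more than one step, outside the first-order family a summation factor normalizes.
- the master substitution — the recursive argument is a shift of the index, not a fixed fraction of it.
- the characteristic-root method — a fit — the right tool for this form.


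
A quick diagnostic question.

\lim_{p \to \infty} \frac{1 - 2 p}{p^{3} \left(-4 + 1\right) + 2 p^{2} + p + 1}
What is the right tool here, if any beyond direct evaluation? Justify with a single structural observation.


Technique: dominant-term comparison — divide through by the highest power of p; every lower-order term dies and the dominant terms decide the limit. Viewed as a single quotient this is an ∞/∞ form — an at-infinity application of l'Hôpital's rule would also resolve it; comparing leading growth reads the answer without differentiating.


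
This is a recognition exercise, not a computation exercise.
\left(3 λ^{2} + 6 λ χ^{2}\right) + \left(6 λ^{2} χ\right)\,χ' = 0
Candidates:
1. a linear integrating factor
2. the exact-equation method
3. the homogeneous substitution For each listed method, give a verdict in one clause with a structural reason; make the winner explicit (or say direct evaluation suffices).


Best approach: the exact-equation method — the mixed-partials test passes for 3 λ^{2} + 6 λ χ^{2} and 6 λ^{2} χ, so a potential function exists as presented.
- a linear integrating factor: a nonlinear term in the unknown puts this outside the integrating-factor template.
- the exact-equation method — yes, a natural case for it.
- the homogeneous substitution — solved for the derivative, the right side changes under joint scaling of the two variables.


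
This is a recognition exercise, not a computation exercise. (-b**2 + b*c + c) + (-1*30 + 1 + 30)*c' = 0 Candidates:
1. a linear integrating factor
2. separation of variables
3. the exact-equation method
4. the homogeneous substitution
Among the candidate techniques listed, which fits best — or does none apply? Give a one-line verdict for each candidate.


Method: a linear integrating factor — the unknown enters only to the first power against a nonzero forcing term — the integrating-factor template applies directly.
- a linear integrating factor — applies; the problem has the shape this method handles.
- separation of variables — the two dependences do not factor apart.
- the exact-equation method: the mixed-partials test fails on this split — it is not an exact differential as presented.
- the homogeneous substitution: the slope changes under joint rescaling, failing the degree-zero test.


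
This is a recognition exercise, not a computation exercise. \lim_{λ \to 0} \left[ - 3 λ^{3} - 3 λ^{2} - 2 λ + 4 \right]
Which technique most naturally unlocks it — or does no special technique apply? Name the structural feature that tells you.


Technique: no special technique — no vanishing denominator and no indeterminate clash at the point — evaluation is immediate.


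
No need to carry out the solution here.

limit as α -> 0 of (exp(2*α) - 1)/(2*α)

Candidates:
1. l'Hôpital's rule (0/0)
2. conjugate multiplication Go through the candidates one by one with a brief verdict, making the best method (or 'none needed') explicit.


Method: l'Hôpital's rule (0/0) — substituting 0 gives 0 over 0; differentiate top and bottom once and re-evaluate. The standard small-argument limits would also carry it; the rule is the systematic route.
- l'Hôpital's rule (0/0) — a fit — the right tool for this form.
- conjugate multiplication — the conjugate move applies to radical differences, which this is not.


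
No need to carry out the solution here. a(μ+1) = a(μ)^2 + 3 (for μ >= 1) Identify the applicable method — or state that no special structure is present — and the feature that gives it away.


Method: no special technique — the unknown sequence enters the update nonlinearly, so no linear method fits the recurrence as written — direct iteration remains.


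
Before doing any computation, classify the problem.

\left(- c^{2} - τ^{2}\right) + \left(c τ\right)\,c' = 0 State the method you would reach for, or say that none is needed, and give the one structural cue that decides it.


Diagnosis: the homogeneous substitution — the slope's numerator and denominator share total degree; set v = c/τ and the equation drops to separable form. A Bernoulli substitution is a fair alternative on this equation directly; the homogeneous reading takes it as given.


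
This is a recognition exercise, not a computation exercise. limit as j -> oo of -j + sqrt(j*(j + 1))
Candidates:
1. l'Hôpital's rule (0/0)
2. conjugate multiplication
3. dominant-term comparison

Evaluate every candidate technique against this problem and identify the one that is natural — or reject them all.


Diagnosis: conjugate multiplication — neither sqrt(j*(j + 1)) nor j converges alone, so rewrite their difference as a conjugate-rationalized quotient first.
- l'Hôpital's rule (0/0): the expression is a difference driving to ∞ − ∞, not a 0/0 quotient — there is no ratio for the rule to differentiate.
- conjugate multiplication — yes, a natural case for it.
- dominant-term comparison — no ranking of term growth rates resolves the limit here.


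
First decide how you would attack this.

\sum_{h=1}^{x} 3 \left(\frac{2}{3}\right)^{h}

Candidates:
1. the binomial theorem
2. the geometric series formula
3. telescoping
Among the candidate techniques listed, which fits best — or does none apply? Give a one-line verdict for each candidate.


Method: the geometric series formula — check a ratio of consecutive terms: it is \frac{2}{3}, independent of the index, so the geometric formula closes the sum.
- the binomial theorem — no binomial coefficients pair up with complementary powers here.
- the geometric series formula: yes — fits the structure here.
- telescoping — the summand is not presented as a shifted difference — a telescoping rewrite may exist, but the displayed structure does not offer one.


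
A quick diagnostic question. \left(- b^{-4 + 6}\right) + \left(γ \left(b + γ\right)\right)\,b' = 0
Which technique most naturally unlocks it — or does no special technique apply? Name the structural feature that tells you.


Verdict: the homogeneous substitution — the slope's numerator and denominator share total degree; set v = b/γ and the equation drops to separable form. This can also be massaged into Bernoulli form (the roles of the variables may need exchanging); the homogeneous substitution avoids that setup.


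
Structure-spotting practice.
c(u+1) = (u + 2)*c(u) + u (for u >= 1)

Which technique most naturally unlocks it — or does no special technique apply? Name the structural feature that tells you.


Verdict: a summation factor — because the multiplier u + 2 is index-dependent, divide through by its running product and sum the resulting differences.


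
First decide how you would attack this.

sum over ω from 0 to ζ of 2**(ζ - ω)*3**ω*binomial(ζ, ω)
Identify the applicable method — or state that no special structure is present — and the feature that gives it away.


Diagnosis: the binomial theorem — the summand is term ω of a binomial expansion in 3 and 2; the whole sum is a single power.


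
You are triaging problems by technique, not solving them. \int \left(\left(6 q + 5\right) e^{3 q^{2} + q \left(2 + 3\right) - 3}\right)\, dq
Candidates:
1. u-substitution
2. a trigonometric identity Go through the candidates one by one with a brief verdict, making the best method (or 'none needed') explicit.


Best approach: u-substitution — collected, the integrand has one factor that is, up to a constant, the derivative of an inner expression the rest depends on — substitute for that inner expression.
- u-substitution: yes — fits the structure here.
- a trigonometric identity: with no trigonometric functions present, identity rewriting has no target.


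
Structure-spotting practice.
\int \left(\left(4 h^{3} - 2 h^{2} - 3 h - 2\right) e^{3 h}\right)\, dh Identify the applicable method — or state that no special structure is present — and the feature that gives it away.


Verdict: integration by parts — a polynomial 4 h^{3} - 2 h^{2} - 3 h - 2 against the kernel e^{3 h} is the signature bounded-ladder case for integration by parts.


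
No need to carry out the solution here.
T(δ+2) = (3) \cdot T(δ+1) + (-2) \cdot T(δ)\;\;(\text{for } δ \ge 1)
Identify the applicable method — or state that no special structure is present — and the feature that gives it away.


Diagnosis: the characteristic-root method — try a geometric ansatz r^δ: constant coefficients turn the recurrence into one polynomial equation in r.


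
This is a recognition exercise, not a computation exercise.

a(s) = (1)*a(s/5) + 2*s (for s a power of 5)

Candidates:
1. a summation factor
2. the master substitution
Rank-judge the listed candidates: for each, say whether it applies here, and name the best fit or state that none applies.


Diagnosis: the master substitution — the index is divided (s/5), not shifted — substitute s = 5^m to straighten it into a shift recurrence.
- a summation factor: a divided-index call is outside the fixed-shift first-order family a summation factor normalizes.
- the master substitution — a fit — the right tool for this form.


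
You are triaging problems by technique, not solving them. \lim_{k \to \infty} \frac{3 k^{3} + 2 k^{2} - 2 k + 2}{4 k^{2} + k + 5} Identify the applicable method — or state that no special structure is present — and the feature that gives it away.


Method: dominant-term comparison — as k grows, only the highest-degree terms matter — compare leading terms and read the limit off. Viewed as a single quotient this is an ∞/∞ form — an at-infinity application of l'Hôpital's rule would also resolve it; comparing leading growth reads the answer without differentiating.


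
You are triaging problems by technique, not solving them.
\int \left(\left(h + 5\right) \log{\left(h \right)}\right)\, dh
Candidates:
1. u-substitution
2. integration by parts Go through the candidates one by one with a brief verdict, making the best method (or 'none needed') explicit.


Technique: integration by parts — logs resist antidifferentiation but differentiate beautifully; pair \log{\left(h \right)} with the polynomial h + 5 via parts.
- u-substitution — no subexpression of the integrand pairs with its own derivative as a factor — individual terms may offer their own substitutions, but any change of variable covering the whole integral would have to be constructed from outside the expression.
- integration by parts — applicable, and directly so.


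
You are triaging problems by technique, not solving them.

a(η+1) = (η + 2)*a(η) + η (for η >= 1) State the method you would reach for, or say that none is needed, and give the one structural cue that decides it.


Best approach: a summation factor — it is first-order linear but the coefficient η + 2 depends on the index, so multiply through by a summation factor to telescope it.


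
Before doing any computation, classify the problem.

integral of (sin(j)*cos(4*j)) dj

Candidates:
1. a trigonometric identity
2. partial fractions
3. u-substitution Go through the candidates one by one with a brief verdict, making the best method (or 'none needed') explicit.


Technique: a trigonometric identity — the product sin(j)*cos(4*j) converts to a sum of single-frequency sinusoids via the product-to-sum identity.
- a trigonometric identity — applies; the problem has the shape this method handles.
- partial fractions: the expression is not a ratio of polynomials that decomposes further.
- u-substitution — no subexpression of the integrand serves as a whole-integral substitution inner — individual terms may offer their own, but none carries its derivative as a factor of the full integrand; a working change of variable would have to be constructed from outside the expression.


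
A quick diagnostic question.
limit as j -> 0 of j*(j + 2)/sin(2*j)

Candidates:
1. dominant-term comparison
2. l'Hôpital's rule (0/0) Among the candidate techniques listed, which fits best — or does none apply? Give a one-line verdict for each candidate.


Method: l'Hôpital's rule (0/0) — plug in 0: top and bottom both hit zero, so differentiate each and retry. Expanding numerator and denominator to first order gives the same value — the rule automates exactly that.
- dominant-term comparison — no dominant-degree comparison decides it.
- l'Hôpital's rule (0/0) — yes, a natural case for it.


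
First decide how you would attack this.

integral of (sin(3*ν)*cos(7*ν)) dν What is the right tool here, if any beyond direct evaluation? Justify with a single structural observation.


Method: a trigonometric identity — two different frequencies multiply in sin(3*ν)*cos(7*ν); the product-to-sum formula separates them.


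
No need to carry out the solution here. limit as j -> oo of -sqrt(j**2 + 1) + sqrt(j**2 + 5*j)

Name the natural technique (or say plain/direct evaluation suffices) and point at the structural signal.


Technique: conjugate multiplication — two divergent pieces with a minus sign between them and a radical in the mix: rationalize sqrt(j**2 + 5*j) - sqrt(j**2 + 1) before any limit law applies.


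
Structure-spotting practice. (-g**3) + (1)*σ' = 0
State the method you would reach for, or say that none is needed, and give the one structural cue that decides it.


Diagnosis: no special technique — solved for the derivative, no σ appears — this is antidifferentiation in g wearing ODE clothing.


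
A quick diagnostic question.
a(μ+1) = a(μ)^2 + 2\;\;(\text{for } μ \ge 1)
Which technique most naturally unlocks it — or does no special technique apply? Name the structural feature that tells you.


Best approach: no special technique — nonlinear feedback in the recursion rules out every root- or factor-based technique.


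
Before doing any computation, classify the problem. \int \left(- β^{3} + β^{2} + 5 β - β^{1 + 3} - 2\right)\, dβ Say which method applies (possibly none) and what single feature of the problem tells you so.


Diagnosis: no special technique — scan for structure and find none: constant multiples of powers of β, integrate directly.


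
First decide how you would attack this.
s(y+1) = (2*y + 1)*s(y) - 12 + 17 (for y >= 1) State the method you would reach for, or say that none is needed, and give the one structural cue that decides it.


Technique: a summation factor — rescale the sequence by the product of the weights 2*y + 1 so far — the recurrence collapses to a plain running sum.


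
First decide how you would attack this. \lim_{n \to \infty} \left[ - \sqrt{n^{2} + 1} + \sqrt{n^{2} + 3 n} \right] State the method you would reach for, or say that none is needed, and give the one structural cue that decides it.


Best approach: conjugate multiplication — divergence minus divergence hides a finite answer — expose it by pairing \sqrt{n^{2} + 3 n} - \sqrt{n^{2} + 1} with its conjugate.


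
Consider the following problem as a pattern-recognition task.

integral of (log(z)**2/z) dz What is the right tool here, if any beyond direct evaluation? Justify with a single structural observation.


Best approach: u-substitution — collected, the integrand has one factor that is, up to a constant, the derivative of an inner expression the rest depends on — substitute for that inner expression.


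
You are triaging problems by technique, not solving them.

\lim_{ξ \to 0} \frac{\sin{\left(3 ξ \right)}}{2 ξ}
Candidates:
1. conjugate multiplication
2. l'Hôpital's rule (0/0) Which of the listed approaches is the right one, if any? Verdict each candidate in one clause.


Method: l'Hôpital's rule (0/0) — the 0/0 form at 0 is the signature situation for l'Hôpital's rule. Known elementary limits would finish this too — the rule just bypasses the case analysis.
- conjugate multiplication — there are no radicals in tension whose conjugate would simplify matters.
- l'Hôpital's rule (0/0) — applies; the problem has the shape this method handles.


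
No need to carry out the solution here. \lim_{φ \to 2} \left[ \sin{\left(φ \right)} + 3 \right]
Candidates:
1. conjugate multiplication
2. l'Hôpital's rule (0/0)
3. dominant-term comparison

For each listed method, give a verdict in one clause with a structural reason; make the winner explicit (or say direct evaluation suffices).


Diagnosis: no special technique — the expression is continuous at 2 — substitute and evaluate; no indeterminate form appears.
- conjugate multiplication: the conjugate move applies to radical differences, which this is not.
- l'Hôpital's rule (0/0) — substituting the point produces a determinate value, not a 0 over 0 clash.
- dominant-term comparison: leading-power comparison does not apply to this form.


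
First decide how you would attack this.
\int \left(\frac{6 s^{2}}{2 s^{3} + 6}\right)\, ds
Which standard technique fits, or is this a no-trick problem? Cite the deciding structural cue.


Technique: u-substitution — structure check: outer function, inner expression 2 s^{3} + 6, inner derivative as a factor — the classic u = 2 s^{3} + 6 pattern.


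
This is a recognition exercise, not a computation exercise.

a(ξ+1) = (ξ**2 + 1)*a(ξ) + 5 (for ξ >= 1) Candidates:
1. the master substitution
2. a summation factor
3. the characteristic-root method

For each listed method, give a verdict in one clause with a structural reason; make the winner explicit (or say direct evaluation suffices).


Method: a summation factor — rescale the sequence by the product of the weights ξ**2 + 1 so far — the recurrence collapses to a plain running sum.
- the master substitution — the recursion shifts the index rather than dividing it.
- a summation factor: yes, a natural case for it.
- the characteristic-root method: the coefficients change with the index, which the root method cannot absorb.


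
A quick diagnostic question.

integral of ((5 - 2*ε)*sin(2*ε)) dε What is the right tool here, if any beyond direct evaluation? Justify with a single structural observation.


Verdict: integration by parts — a polynomial factor 5 - 2*ε multiplies sin(2*ε); differentiating 5 - 2*ε lowers its degree while sin(2*ε) integrates cleanly, so parts wins.


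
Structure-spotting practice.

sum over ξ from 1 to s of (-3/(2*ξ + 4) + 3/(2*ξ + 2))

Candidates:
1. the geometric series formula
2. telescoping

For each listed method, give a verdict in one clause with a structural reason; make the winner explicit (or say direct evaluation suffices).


Best approach: telescoping — write out three consecutive terms and watch the interior cancel: the advanced copy one term subtracts reappears as the very next term's leading piece, pair after pair.
- the geometric series formula: the ratio of consecutive terms depends on the index.
- telescoping: applies; the problem has the shape this method handles.


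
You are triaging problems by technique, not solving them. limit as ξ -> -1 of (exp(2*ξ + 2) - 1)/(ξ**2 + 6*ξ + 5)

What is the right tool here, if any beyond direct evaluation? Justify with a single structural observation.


Best approach: l'Hôpital's rule (0/0) — the 0/0 form at -1 is the signature situation for l'Hôpital's rule. The standard small-argument limits would also carry it; the rule is the systematic route.


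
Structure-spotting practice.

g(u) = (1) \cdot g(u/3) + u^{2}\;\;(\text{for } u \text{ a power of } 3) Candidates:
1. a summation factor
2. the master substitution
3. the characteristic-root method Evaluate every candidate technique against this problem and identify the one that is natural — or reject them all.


Method: the master substitution — treat m = log base 3 of u as the new clock: one recursion step advances m by one while u scales by 3.
- a summation factor: a divided-index call is outside the fixed-shift first-order family a summation factor normalizes.
- the master substitution: yes, a natural case for it.
- the characteristic-root method — a divided-index call is not the fixed-shift linear shape that characteristic roots solve.


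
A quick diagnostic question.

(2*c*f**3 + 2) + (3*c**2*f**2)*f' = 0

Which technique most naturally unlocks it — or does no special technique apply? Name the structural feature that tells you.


Best approach: the exact-equation method — equality of cross partials is the green light — assemble the potential function term by term.


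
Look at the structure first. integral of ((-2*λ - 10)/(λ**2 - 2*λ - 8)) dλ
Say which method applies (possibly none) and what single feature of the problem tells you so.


Diagnosis: partial fractions — each factor of λ**2 - 2*λ - 8 owns one elementary piece of the integrand — separate them and integrate piecewise.


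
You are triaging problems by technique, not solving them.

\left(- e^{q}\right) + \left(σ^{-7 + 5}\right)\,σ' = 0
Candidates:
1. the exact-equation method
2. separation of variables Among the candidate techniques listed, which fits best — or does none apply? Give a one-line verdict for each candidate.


Method: separation of variables — solved for the derivative, the right side splits multiplicatively into a function of each variable alone — divide and integrate each side.
- the exact-equation method — any potential here is of the trivial single-variable kind; the exact method earns its name only with genuine cross terms.
- separation of variables: applies; the problem has the shape this method handles.


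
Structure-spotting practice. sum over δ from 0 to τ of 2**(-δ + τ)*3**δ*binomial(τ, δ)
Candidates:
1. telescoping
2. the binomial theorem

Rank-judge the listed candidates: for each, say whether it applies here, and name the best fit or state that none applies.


Method: the binomial theorem — the binomial coefficients weight matched powers of 3 and 2, which is exactly the expansion of a binomial power.
- telescoping — neither a shifted-difference shape nor integer-spaced poles are present.
- the binomial theorem — yes, a natural case for it.


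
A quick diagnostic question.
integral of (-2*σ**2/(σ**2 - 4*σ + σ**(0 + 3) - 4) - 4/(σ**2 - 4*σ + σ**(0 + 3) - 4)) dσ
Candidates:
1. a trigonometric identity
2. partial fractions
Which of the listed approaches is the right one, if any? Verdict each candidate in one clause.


Diagnosis: partial fractions — a proper rational integrand whose denominator splits into simpler factors — decompose into partial fractions first.
- a trigonometric identity — no sine or cosine appears, so there is nothing for a trigonometric identity to act on.
- partial fractions: applicable, and directly so.
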